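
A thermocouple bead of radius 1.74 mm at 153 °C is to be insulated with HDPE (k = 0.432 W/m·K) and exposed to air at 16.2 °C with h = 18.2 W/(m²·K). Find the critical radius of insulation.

For a sphere, r_cr = 2k_ins/h = 2·0.432/18.2 = 0.0475 m = 4.75 cm

r_cr = 4.75 cm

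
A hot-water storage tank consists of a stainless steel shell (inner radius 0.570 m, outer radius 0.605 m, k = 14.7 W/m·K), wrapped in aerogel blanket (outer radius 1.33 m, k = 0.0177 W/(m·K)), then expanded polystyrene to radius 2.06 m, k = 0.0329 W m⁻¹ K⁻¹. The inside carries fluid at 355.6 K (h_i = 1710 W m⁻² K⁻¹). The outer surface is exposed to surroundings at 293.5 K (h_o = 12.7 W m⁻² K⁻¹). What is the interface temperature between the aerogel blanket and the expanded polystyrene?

T = 302.0 K

Resistance network (inner→outer):
  R_conv,in = 1/(4πr²h) = 1/(4π·0.570²·1710) = 1.432×10^-4 K/W
  R_stainless steel = (1/0.570 − 1/0.605)/(4πk) = 0.1015/(4π·14.7) = 5.494×10^-4 K/W
  R_aerogel blanket = (1/0.605 − 1/1.33)/(4πk) = 0.9010/(4π·0.0177) = 4.051 K/W
  R_expanded polystyrene = (1/1.33 − 1/2.06)/(4πk) = 0.2664/(4π·0.0329) = 0.6445 K/W
  R_conv,out = 1/(4πr²h) = 1/(4π·2.06²·12.7) = 0.001477 K/W
ΣR = 1.432×10^-4 + 5.494×10^-4 + 4.051 + 0.6445 + 0.001477 = 4.698 K/W
Q = ΔT/ΣR = (355.6 K − 293.5 K)/4.698 = 13.22 W
From the inner boundary to the aerogel blanket/expanded polystyrene interface, ΣR_partial = 4.052 K/W.
T_interface = T_in − Q·ΣR_partial = 355.6 K − (13.22)(4.052) = 302.0 K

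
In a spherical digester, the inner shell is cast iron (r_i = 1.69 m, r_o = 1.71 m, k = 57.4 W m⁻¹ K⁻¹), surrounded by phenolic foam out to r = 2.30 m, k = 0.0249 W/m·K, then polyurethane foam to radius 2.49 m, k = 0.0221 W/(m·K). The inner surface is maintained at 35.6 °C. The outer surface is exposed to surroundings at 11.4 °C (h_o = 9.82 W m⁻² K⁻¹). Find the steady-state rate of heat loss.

Q = 40.3 W

Series thermal resistances, inner to outer:
  R_cast iron = (1/1.69 − 1/1.71)/(4πk) = 0.006921/(4π·57.4) = 9.595×10^-6 K/W
  R_phenolic foam = (1/1.71 − 1/2.30)/(4πk) = 0.1500/(4π·0.0249) = 0.4794 K/W
  R_polyurethane foam = (1/2.30 − 1/2.49)/(4πk) = 0.03318/(4π·0.0221) = 0.1195 K/W
  R_conv,out = 1/(4πr²h) = 1/(4π·2.49²·9.82) = 0.001307 K/W
ΣR = 9.595×10^-6 + 0.4794 + 0.1195 + 0.001307 = 0.6002 K/W
Q = ΔT/ΣR = (35.6 °C − 11.4 °C)/0.6002 = 40.3 W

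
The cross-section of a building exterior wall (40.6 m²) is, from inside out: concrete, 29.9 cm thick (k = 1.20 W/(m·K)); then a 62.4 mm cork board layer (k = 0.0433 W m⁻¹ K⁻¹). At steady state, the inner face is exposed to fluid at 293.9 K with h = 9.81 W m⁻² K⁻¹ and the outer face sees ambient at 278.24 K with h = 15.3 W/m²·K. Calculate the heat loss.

Resistance network (inner→outer):
  R_conv,in = 1/(hA) = 1/(9.81·40.6) = 0.002511 K/W
  R_concrete = L/(kA) = 0.299/(1.20·40.6) = 0.006137 K/W
  R_cork board = L/(kA) = 0.0624/(0.0433·40.6) = 0.03550 K/W
  R_conv,out = 1/(hA) = 1/(15.3·40.6) = 0.001610 K/W
ΣR = 0.002511 + 0.006137 + 0.03550 + 0.001610 = 0.04576 K/W
Q = ΔT/ΣR = (293.9 K − 278.24 K)/0.04576 = 342 W

Q = 342 W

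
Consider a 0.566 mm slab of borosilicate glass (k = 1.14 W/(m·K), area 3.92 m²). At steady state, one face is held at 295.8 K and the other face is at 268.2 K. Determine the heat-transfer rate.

Q = 2.18×10^5 W

Q = kA·ΔT/L = 1.14 × 3.92 × |295.8 K − 268.2 K| / 5.66×10^-4 = 2.18×10^5 W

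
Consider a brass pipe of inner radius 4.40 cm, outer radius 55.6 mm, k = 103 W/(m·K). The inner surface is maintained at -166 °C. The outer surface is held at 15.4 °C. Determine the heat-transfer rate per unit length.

Q' = 2πk·ΔT/ln(r₂/r₁) = 2π × 103 × 181.4 / ln(0.0556/0.0440) = 5.02×10^5 W/m

Q' = 502 kW/m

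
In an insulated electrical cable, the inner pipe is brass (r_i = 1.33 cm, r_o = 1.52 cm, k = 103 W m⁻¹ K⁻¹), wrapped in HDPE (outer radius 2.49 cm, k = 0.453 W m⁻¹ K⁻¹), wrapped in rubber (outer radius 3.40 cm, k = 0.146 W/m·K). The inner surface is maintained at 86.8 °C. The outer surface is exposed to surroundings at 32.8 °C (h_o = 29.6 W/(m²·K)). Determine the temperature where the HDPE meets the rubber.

T = 72.8 °C

Series thermal resistances, inner to outer:
  R'_brass = ln(0.0152/0.0133)/(2πk) = 0.1335/(2π·103) = 2.063×10^-4 m·K/W
  R'_HDPE = ln(0.0249/0.0152)/(2πk) = 0.4936/(2π·0.453) = 0.1734 m·K/W
  R'_rubber = ln(0.0340/0.0249)/(2πk) = 0.3115/(2π·0.146) = 0.3396 m·K/W
  R'_conv,out = 1/(2πr h) = 1/(2π·0.0340·29.6) = 0.1581 m·K/W
ΣR = 2.063×10^-4 + 0.1734 + 0.3396 + 0.1581 = 0.6713 m·K/W
Q' = ΔT/ΣR = (86.8 °C − 32.8 °C)/0.6713 = 80.44 W/m
From the inner boundary to the HDPE/rubber interface, ΣR_partial = 0.1736 m·K/W.
T_interface = T_in − Q'·ΣR_partial = 86.8 °C − (80.44)(0.1736) = 72.8 °C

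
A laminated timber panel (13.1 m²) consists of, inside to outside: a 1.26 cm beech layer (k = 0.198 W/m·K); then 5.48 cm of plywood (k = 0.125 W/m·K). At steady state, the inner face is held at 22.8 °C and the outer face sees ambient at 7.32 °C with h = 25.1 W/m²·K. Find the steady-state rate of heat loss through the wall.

Resistance network (inner→outer):
  R_beech = L/(kA) = 0.0126/(0.198·13.1) = 0.004858 K/W
  R_plywood = L/(kA) = 0.0548/(0.125·13.1) = 0.03347 K/W
  R_conv,out = 1/(hA) = 1/(25.1·13.1) = 0.003041 K/W
ΣR = 0.004858 + 0.03347 + 0.003041 = 0.04137 K/W
Q = ΔT/ΣR = (22.8 °C − 7.32 °C)/0.04137 = 374 W

Q = 374 W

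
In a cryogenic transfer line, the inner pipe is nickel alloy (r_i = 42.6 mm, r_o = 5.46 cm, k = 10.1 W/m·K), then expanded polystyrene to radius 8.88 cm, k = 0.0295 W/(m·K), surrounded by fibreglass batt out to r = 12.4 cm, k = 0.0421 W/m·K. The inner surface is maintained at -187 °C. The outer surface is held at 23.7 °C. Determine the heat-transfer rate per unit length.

Q' = 54.2 W/m

Treat each layer as a resistance in series:
  R'_nickel alloy = ln(0.0546/0.0426)/(2πk) = 0.2482/(2π·10.1) = 0.003911 m·K/W
  R'_expanded polystyrene = ln(0.0888/0.0546)/(2πk) = 0.4864/(2π·0.0295) = 2.624 m·K/W
  R'_fibreglass batt = ln(0.124/0.0888)/(2πk) = 0.3339/(2π·0.0421) = 1.262 m·K/W
ΣR = 0.003911 + 2.624 + 1.262 = 3.890 m·K/W
Q' = ΔT/ΣR = (-187 °C − 23.7 °C)/3.890 = -54.2 W/m
(Negative Q' ⇒ heat flows inward; heat gain = 54.2 W/m.)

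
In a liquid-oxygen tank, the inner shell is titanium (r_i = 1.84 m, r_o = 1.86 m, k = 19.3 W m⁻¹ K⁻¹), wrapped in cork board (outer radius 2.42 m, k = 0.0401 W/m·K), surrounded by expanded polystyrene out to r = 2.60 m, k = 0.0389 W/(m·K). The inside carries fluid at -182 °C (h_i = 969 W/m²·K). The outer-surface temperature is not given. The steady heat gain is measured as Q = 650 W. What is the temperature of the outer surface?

Series resistances:
  R_conv,in = 1/(4πr²h) = 1/(4π·1.84²·969) = 2.426×10^-5 K/W
  R_titanium = (1/1.84 − 1/1.86)/(4πk) = 0.005844/(4π·19.3) = 2.410×10^-5 K/W
  R_cork board = (1/1.86 − 1/2.42)/(4πk) = 0.1244/(4π·0.0401) = 0.2469 K/W
  R_expanded polystyrene = (1/2.42 − 1/2.60)/(4πk) = 0.02861/(4π·0.0389) = 0.05852 K/W
ΣR = 0.3055 K/W
ΔT = Q·ΣR = 650 × 0.3055 = 198.6 K
Heat flows inward, so T_out = T_in + ΔT = -182 + 198.6 = 16.6 °C

T_out = 16.6 °C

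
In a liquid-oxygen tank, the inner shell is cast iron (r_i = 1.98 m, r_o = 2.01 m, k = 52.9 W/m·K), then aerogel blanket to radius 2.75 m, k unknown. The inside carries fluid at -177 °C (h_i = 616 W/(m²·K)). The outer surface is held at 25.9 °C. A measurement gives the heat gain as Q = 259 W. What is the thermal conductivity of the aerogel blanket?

ΣR = ΔT/Q = |-177 − 25.9|/259 = 0.7834 K/W
Known resistances:
  R_conv,in = 1/(4πr²h) = 1/(4π·1.98²·616) = 3.295×10^-5 K/W
  R_cast iron = (1/1.98 − 1/2.01)/(4πk) = 0.007538/(4π·52.9) = 1.134×10^-5 K/W
R_aerogel blanket = ΣR − ΣR_known = 0.7834 − 4.429×10^-5 = 0.7834 K/W
(1/r₁−1/r₂)/(4πk) = 0.7834 ⇒ k = 0.1339/(4π·0.7834) = 0.0136 W/m·K

k = 0.0136 W/m·K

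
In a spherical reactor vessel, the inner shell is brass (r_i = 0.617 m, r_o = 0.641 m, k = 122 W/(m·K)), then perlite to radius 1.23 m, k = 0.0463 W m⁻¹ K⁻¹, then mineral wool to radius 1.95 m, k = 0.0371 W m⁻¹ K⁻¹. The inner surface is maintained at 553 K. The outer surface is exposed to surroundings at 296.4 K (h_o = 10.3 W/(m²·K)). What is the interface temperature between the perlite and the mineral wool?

T = 382 K

Resistance network (inner→outer):
  R_brass = (1/0.617 − 1/0.641)/(4πk) = 0.06068/(4π·122) = 3.958×10^-5 K/W
  R_perlite = (1/0.641 − 1/1.23)/(4πk) = 0.7471/(4π·0.0463) = 1.284 K/W
  R_mineral wool = (1/1.23 − 1/1.95)/(4πk) = 0.3002/(4π·0.0371) = 0.6439 K/W
  R_conv,out = 1/(4πr²h) = 1/(4π·1.95²·10.3) = 0.002032 K/W
ΣR = 3.958×10^-5 + 1.284 + 0.6439 + 0.002032 = 1.930 K/W
Q = ΔT/ΣR = (553 K − 296.4 K)/1.930 = 133.0 W
From the inner boundary to the perlite/mineral wool interface, ΣR_partial = 1.284 K/W.
T_interface = T_in − Q·ΣR_partial = 553 K − (133.0)(1.284) = 382 K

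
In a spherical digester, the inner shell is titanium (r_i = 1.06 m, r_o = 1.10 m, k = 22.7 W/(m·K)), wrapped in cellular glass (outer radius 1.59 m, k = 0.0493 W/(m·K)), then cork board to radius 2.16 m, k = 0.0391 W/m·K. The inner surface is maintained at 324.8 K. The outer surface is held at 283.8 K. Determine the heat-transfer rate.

Treat each layer as a resistance in series:
  R_titanium = (1/1.06 − 1/1.10)/(4πk) = 0.03431/(4π·22.7) = 1.203×10^-4 K/W
  R_cellular glass = (1/1.10 − 1/1.59)/(4πk) = 0.2802/(4π·0.0493) = 0.4522 K/W
  R_cork board = (1/1.59 − 1/2.16)/(4πk) = 0.1660/(4π·0.0391) = 0.3378 K/W
ΣR = 1.203×10^-4 + 0.4522 + 0.3378 = 0.7901 K/W
Q = ΔT/ΣR = (324.8 K − 283.8 K)/0.7901 = 51.9 W

Q = 51.9 W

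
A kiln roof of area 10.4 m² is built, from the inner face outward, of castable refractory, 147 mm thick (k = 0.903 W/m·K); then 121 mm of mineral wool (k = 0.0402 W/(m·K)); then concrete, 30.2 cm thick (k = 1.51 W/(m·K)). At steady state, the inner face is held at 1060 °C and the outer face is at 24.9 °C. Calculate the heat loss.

Q = 3190 W

Treat each layer as a resistance in series:
  R_castable refractory = L/(kA) = 0.147/(0.903·10.4) = 0.01565 K/W
  R_mineral wool = L/(kA) = 0.121/(0.0402·10.4) = 0.2894 K/W
  R_concrete = L/(kA) = 0.302/(1.51·10.4) = 0.01923 K/W
ΣR = 0.01565 + 0.2894 + 0.01923 = 0.3243 K/W
Q = ΔT/ΣR = (1060 °C − 24.9 °C)/0.3243 = 3190 W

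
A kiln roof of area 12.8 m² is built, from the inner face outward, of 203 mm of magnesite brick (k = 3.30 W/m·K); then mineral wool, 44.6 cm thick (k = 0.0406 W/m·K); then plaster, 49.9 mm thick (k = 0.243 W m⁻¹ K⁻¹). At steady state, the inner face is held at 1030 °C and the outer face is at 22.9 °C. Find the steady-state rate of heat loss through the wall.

Series thermal resistances, inner to outer:
  R_magnesite brick = L/(kA) = 0.203/(3.30·12.8) = 0.004806 K/W
  R_mineral wool = L/(kA) = 0.446/(0.0406·12.8) = 0.8582 K/W
  R_plaster = L/(kA) = 0.0499/(0.243·12.8) = 0.01604 K/W
ΣR = 0.004806 + 0.8582 + 0.01604 = 0.8790 K/W
Q = ΔT/ΣR = (1030 °C − 22.9 °C)/0.8790 = 1150 W

Q = 1150 W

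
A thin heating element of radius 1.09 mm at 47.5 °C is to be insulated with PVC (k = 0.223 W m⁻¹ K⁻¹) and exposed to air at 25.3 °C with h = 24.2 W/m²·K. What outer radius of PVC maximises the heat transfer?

r_cr = 0.921 cm

For a cylinder, r_cr = k_ins/h = 0.223/24.2 = 0.00921 m = 0.921 cm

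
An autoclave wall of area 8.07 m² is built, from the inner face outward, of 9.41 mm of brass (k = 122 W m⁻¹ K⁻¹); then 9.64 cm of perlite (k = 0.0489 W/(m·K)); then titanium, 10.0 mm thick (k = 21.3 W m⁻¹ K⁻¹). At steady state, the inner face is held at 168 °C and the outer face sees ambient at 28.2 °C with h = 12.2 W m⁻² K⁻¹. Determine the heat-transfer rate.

Series thermal resistances, inner to outer:
  R_brass = L/(kA) = 0.00941/(122·8.07) = 9.558×10^-6 K/W
  R_perlite = L/(kA) = 0.0964/(0.0489·8.07) = 0.2443 K/W
  R_titanium = L/(kA) = 0.0100/(21.3·8.07) = 5.818×10^-5 K/W
  R_conv,out = 1/(hA) = 1/(12.2·8.07) = 0.01016 K/W
ΣR = 9.558×10^-6 + 0.2443 + 5.818×10^-5 + 0.01016 = 0.2545 K/W
Q = ΔT/ΣR = (168 °C − 28.2 °C)/0.2545 = 549 W

Q = 549 W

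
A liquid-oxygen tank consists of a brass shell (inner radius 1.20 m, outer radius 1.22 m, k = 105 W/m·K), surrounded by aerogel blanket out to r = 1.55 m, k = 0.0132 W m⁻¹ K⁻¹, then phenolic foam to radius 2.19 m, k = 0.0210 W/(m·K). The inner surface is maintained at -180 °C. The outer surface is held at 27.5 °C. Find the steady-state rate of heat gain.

Q = 117 W

Series thermal resistances, inner to outer:
  R_brass = (1/1.20 − 1/1.22)/(4πk) = 0.01366/(4π·105) = 1.035×10^-5 K/W
  R_aerogel blanket = (1/1.22 − 1/1.55)/(4πk) = 0.1745/(4π·0.0132) = 1.052 K/W
  R_phenolic foam = (1/1.55 − 1/2.19)/(4πk) = 0.1885/(4π·0.0210) = 0.7145 K/W
ΣR = 1.035×10^-5 + 1.052 + 0.7145 = 1.767 K/W
Q = ΔT/ΣR = (-180 °C − 27.5 °C)/1.767 = -117 W
(Negative Q ⇒ heat flows inward; heat gain = 117 W.)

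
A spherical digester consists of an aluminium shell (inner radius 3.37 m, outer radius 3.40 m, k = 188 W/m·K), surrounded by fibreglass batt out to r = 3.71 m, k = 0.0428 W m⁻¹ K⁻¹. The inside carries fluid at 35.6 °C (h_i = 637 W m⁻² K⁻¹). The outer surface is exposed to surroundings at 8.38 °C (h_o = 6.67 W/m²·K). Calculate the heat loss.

Q = 584 W

Treat each layer as a resistance in series:
  R_conv,in = 1/(4πr²h) = 1/(4π·3.37²·637) = 1.100×10^-5 K/W
  R_aluminium = (1/3.37 − 1/3.40)/(4πk) = 0.002618/(4π·188) = 1.108×10^-6 K/W
  R_fibreglass batt = (1/3.40 − 1/3.71)/(4πk) = 0.02458/(4π·0.0428) = 0.04569 K/W
  R_conv,out = 1/(4πr²h) = 1/(4π·3.71²·6.67) = 8.668×10^-4 K/W
ΣR = 1.100×10^-5 + 1.108×10^-6 + 0.04569 + 8.668×10^-4 = 0.04657 K/W
Q = ΔT/ΣR = (35.6 °C − 8.38 °C)/0.04657 = 584 W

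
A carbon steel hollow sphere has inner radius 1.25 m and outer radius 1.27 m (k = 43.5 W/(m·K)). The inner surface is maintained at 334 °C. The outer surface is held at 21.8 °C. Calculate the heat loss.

Q = 13500 kW

Q = 4πk·ΔT/(1/r₁ − 1/r₂) = 4π × 43.5 × 312.2 / (1/1.25 − 1/1.27) = 1.35×10^7 W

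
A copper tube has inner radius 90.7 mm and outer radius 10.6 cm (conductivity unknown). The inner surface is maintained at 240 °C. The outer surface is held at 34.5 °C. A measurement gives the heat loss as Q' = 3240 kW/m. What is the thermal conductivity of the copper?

k = 391 W/m·K

ΣR = ΔT/Q' = |240 − 34.5|/3.24×10^6 = 6.343×10^-5 m·K/W
ln(r₂/r₁)/(2πk) = 6.343×10^-5 ⇒ k = 0.1559/(2π·6.343×10^-5) = 391 W/m·K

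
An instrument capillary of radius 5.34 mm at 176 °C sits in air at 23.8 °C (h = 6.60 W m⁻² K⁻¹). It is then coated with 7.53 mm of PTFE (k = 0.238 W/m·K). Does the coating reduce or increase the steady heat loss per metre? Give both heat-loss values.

increases: 33.7 → 61.8 W/m

Critical radius for a cylinder: r_cr = k/h = 0.0361 m = 3.61 cm.
Outer radius after coating: r₂ = 0.00534 + 0.00753 = 0.01287 m.
Since r₁ < r_cr and r₂ ≤ r_cr, the coating moves toward the maximum at r_cr — heat loss rises.
Bare: R = 1/(2πr₁h) = 4.516 m·K/W; Q = 152.2/4.516 = 33.7 W/m.
Coated: R = R_cond + R_conv = 2.462 m·K/W; Q = 152.2/2.462 = 61.8 W/m.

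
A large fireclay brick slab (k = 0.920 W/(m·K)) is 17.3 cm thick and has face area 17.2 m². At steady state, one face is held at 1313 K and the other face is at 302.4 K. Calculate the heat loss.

Q = 92400 W

Q = kA·ΔT/L = 0.920 × 17.2 × |1313 K − 302.4 K| / 0.173 = 92400 W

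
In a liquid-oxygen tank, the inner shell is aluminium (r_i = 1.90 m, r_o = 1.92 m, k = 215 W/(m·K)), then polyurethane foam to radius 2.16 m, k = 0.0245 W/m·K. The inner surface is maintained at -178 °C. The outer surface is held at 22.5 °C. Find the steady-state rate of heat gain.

Resistance network (inner→outer):
  R_aluminium = (1/1.90 − 1/1.92)/(4πk) = 0.005482/(4π·215) = 2.029×10^-6 K/W
  R_polyurethane foam = (1/1.92 − 1/2.16)/(4πk) = 0.05787/(4π·0.0245) = 0.1880 K/W
ΣR = 2.029×10^-6 + 0.1880 = 0.1880 K/W
Q = ΔT/ΣR = (-178 °C − 22.5 °C)/0.1880 = -1070 W
(Negative Q ⇒ heat flows inward; heat gain = 1070 W.)

Q = 1070 W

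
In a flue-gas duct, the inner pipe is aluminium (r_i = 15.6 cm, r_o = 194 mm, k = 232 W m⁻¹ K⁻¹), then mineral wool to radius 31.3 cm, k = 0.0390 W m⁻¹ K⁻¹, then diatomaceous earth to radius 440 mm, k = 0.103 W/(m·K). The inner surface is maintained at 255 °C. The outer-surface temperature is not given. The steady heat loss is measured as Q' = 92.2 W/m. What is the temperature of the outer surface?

Series resistances:
  R'_aluminium = ln(0.194/0.156)/(2πk) = 0.2180/(2π·232) = 1.496×10^-4 m·K/W
  R'_mineral wool = ln(0.313/0.194)/(2πk) = 0.4783/(2π·0.0390) = 1.952 m·K/W
  R'_diatomaceous earth = ln(0.440/0.313)/(2πk) = 0.3406/(2π·0.103) = 0.5262 m·K/W
ΣR = 2.478 m·K/W
ΔT = Q'·ΣR = 92.2 × 2.478 = 228.5 K
Heat flows outward, so T_out = T_in − ΔT = 255 − 228.5 = 26.5 °C

T_out = 26.5 °C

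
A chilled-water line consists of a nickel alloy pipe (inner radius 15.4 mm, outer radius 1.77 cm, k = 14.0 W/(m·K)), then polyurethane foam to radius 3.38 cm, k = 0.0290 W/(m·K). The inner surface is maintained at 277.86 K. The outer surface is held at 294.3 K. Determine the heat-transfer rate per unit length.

Series thermal resistances, inner to outer:
  R'_nickel alloy = ln(0.0177/0.0154)/(2πk) = 0.1392/(2π·14.0) = 0.001582 m·K/W
  R'_polyurethane foam = ln(0.0338/0.0177)/(2πk) = 0.6469/(2π·0.0290) = 3.550 m·K/W
ΣR = 0.001582 + 3.550 = 3.552 m·K/W
Q' = ΔT/ΣR = (277.86 K − 294.3 K)/3.552 = -4.63 W/m
(Negative Q' ⇒ heat flows inward; heat gain = 4.63 W/m.)

Q' = 4.63 W/m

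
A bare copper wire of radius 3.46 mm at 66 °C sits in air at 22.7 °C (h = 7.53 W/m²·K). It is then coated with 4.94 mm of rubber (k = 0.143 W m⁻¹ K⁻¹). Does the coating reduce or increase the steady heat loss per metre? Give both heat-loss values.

increases: 7.09 → 12.4 W/m

Critical radius for a cylinder: r_cr = k/h = 0.0190 m = 1.90 cm.
Outer radius after coating: r₂ = 0.00346 + 0.00494 = 0.00840 m.
Since r₁ < r_cr and r₂ ≤ r_cr, the coating moves toward the maximum at r_cr — heat loss rises.
Bare: R = 1/(2πr₁h) = 6.109 m·K/W; Q = 43.3/6.109 = 7.09 W/m.
Coated: R = R_cond + R_conv = 3.503 m·K/W; Q = 43.3/3.503 = 12.4 W/m.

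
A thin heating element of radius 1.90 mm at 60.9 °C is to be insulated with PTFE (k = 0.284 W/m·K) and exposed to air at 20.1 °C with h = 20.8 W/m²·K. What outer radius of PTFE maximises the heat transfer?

r_cr = 1.37 cm

For a cylinder, r_cr = k_ins/h = 0.284/20.8 = 0.0137 m = 1.37 cm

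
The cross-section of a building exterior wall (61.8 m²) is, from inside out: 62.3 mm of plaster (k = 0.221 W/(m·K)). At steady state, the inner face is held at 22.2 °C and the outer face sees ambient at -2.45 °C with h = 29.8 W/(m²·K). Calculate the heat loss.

Q = 4.83 kW

Resistance network (inner→outer):
  R_plaster = L/(kA) = 0.0623/(0.221·61.8) = 0.004561 K/W
  R_conv,out = 1/(hA) = 1/(29.8·61.8) = 5.430×10^-4 K/W
ΣR = 0.004561 + 5.430×10^-4 = 0.005104 K/W
Q = ΔT/ΣR = (22.2 °C − -2.45 °C)/0.005104 = 4830 W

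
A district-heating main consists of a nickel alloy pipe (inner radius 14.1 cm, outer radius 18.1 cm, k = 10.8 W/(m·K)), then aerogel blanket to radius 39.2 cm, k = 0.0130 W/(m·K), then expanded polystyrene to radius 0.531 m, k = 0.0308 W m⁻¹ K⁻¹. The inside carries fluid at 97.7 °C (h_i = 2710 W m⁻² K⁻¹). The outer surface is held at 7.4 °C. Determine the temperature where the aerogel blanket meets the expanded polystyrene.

Series thermal resistances, inner to outer:
  R'_conv,in = 1/(2πr h) = 1/(2π·0.141·2710) = 4.165×10^-4 m·K/W
  R'_nickel alloy = ln(0.181/0.141)/(2πk) = 0.2497/(2π·10.8) = 0.003680 m·K/W
  R'_aerogel blanket = ln(0.392/0.181)/(2πk) = 0.7728/(2π·0.0130) = 9.461 m·K/W
  R'_expanded polystyrene = ln(0.531/0.392)/(2πk) = 0.3035/(2π·0.0308) = 1.568 m·K/W
ΣR = 4.165×10^-4 + 0.003680 + 9.461 + 1.568 = 11.03 m·K/W
Q' = ΔT/ΣR = (97.7 °C − 7.4 °C)/11.03 = 8.187 W/m
From the inner boundary to the aerogel blanket/expanded polystyrene interface, ΣR_partial = 9.465 m·K/W.
T_interface = T_in − Q'·ΣR_partial = 97.7 °C − (8.187)(9.465) = 20.2 °C

T = 20.2 °C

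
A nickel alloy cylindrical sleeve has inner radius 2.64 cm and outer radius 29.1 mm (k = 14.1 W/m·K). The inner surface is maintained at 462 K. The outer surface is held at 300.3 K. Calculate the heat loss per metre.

Q' = 2πk·ΔT/ln(r₂/r₁) = 2π × 14.1 × 161.7 / ln(0.0291/0.0264) = 1.47×10^5 W/m

Q' = 147 kW/m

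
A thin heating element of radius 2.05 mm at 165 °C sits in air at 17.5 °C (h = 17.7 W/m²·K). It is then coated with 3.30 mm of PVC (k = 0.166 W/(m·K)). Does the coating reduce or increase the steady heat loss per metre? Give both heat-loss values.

Critical radius for a cylinder: r_cr = k/h = 0.00938 m = 0.938 cm.
Outer radius after coating: r₂ = 0.00205 + 0.00330 = 0.00535 m.
Since r₁ < r_cr and r₂ ≤ r_cr, the coating moves toward the maximum at r_cr — heat loss rises.
Bare: R = 1/(2πr₁h) = 4.386 m·K/W; Q = 147.5/4.386 = 33.6 W/m.
Coated: R = R_cond + R_conv = 2.600 m·K/W; Q = 147.5/2.600 = 56.7 W/m.

increases: 33.6 → 56.7 W/m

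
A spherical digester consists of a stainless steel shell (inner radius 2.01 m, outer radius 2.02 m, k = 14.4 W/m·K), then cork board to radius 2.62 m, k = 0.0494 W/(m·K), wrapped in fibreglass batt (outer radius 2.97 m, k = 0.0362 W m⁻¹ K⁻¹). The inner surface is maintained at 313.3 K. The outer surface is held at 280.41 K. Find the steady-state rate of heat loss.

Series thermal resistances, inner to outer:
  R_stainless steel = (1/2.01 − 1/2.02)/(4πk) = 0.002463/(4π·14.4) = 1.361×10^-5 K/W
  R_cork board = (1/2.02 − 1/2.62)/(4πk) = 0.1134/(4π·0.0494) = 0.1826 K/W
  R_fibreglass batt = (1/2.62 − 1/2.97)/(4πk) = 0.04498/(4π·0.0362) = 0.09888 K/W
ΣR = 1.361×10^-5 + 0.1826 + 0.09888 = 0.2815 K/W
Q = ΔT/ΣR = (313.3 K − 280.41 K)/0.2815 = 117 W

Q = 117 W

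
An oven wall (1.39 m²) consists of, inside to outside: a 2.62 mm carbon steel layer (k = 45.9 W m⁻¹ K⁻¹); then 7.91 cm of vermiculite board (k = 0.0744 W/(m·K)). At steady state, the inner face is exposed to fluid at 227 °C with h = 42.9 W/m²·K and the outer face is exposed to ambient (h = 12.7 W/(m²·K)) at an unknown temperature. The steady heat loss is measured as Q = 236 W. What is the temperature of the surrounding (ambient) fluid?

T_out = 29.2 °C

Sum the resistances:
  R_conv,in = 1/(hA) = 1/(42.9·1.39) = 0.01677 K/W
  R_carbon steel = L/(kA) = 0.00262/(45.9·1.39) = 4.107×10^-5 K/W
  R_vermiculite board = L/(kA) = 0.0791/(0.0744·1.39) = 0.7649 K/W
  R_conv,out = 1/(hA) = 1/(12.7·1.39) = 0.05665 K/W
ΣR = 0.8383 K/W
ΔT = Q·ΣR = 236 × 0.8383 = 197.8 K
Heat flows outward, so T_out = T_in − ΔT = 227 − 197.8 = 29.2 °C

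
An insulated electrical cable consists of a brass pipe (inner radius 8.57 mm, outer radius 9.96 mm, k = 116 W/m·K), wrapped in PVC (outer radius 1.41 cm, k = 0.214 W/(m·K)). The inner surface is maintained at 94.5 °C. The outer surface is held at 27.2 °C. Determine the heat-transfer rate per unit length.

Treat each layer as a resistance in series:
  R'_brass = ln(0.00996/0.00857)/(2πk) = 0.1503/(2π·116) = 2.062×10^-4 m·K/W
  R'_PVC = ln(0.0141/0.00996)/(2πk) = 0.3476/(2π·0.214) = 0.2585 m·K/W
ΣR = 2.062×10^-4 + 0.2585 = 0.2587 m·K/W
Q' = ΔT/ΣR = (94.5 °C − 27.2 °C)/0.2587 = 260 W/m

Q' = 260 W/m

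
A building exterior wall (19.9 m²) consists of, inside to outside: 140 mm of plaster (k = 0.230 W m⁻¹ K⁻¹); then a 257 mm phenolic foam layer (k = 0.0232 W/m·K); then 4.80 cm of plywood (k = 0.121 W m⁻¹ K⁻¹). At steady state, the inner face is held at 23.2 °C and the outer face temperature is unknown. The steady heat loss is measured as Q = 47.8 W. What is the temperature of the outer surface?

Sum the resistances:
  R_plaster = L/(kA) = 0.140/(0.230·19.9) = 0.03059 K/W
  R_phenolic foam = L/(kA) = 0.257/(0.0232·19.9) = 0.5567 K/W
  R_plywood = L/(kA) = 0.0480/(0.121·19.9) = 0.01993 K/W
ΣR = 0.6072 K/W
ΔT = Q·ΣR = 47.8 × 0.6072 = 29.02 K
Heat flows outward, so T_out = T_in − ΔT = 23.2 − 29.02 = -5.82 °C

T_out = -5.82 °C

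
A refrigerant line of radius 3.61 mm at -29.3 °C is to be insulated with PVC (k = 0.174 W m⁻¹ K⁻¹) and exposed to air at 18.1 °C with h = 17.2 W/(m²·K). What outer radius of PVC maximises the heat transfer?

For a cylinder, r_cr = k_ins/h = 0.174/17.2 = 0.0101 m = 1.01 cm

r_cr = 1.01 cm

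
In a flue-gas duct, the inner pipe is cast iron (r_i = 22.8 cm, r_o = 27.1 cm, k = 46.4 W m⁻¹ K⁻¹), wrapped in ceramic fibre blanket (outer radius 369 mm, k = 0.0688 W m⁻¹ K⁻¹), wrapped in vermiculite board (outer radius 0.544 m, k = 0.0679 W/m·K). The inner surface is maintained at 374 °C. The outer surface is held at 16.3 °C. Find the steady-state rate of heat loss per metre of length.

Q' = 220 W/m

Resistance network (inner→outer):
  R'_cast iron = ln(0.271/0.228)/(2πk) = 0.1728/(2π·46.4) = 5.926×10^-4 m·K/W
  R'_ceramic fibre blanket = ln(0.369/0.271)/(2πk) = 0.3087/(2π·0.0688) = 0.7141 m·K/W
  R'_vermiculite board = ln(0.544/0.369)/(2πk) = 0.3882/(2π·0.0679) = 0.9098 m·K/W
ΣR = 5.926×10^-4 + 0.7141 + 0.9098 = 1.624 m·K/W
Q' = ΔT/ΣR = (374 °C − 16.3 °C)/1.624 = 220 W/m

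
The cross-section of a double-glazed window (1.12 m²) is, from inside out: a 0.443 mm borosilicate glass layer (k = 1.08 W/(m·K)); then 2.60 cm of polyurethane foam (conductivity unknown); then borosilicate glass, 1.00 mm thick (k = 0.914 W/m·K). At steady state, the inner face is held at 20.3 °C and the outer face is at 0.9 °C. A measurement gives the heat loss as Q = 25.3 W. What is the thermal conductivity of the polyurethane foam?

ΣR = ΔT/Q = |20.3 − 0.9|/25.3 = 0.7668 K/W
Known resistances:
  R_borosilicate glass = L/(kA) = 4.43×10^-4/(1.08·1.12) = 3.662×10^-4 K/W
  R_borosilicate glass = L/(kA) = 0.00100/(0.914·1.12) = 9.769×10^-4 K/W
R_polyurethane foam = ΣR − ΣR_known = 0.7668 − 0.001343 = 0.7655 K/W
L/(kA) = 0.7655 ⇒ k = 0.0260/(0.7655·1.12) = 0.0303 W/m·K

k = 0.0303 W/m·K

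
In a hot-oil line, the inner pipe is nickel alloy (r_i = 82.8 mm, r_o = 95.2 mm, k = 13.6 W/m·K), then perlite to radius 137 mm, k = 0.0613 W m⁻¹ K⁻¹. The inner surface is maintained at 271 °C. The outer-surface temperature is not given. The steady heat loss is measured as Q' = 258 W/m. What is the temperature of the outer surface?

Sum the resistances:
  R'_nickel alloy = ln(0.0952/0.0828)/(2πk) = 0.1396/(2π·13.6) = 0.001633 m·K/W
  R'_perlite = ln(0.137/0.0952)/(2πk) = 0.3640/(2π·0.0613) = 0.9451 m·K/W
ΣR = 0.9467 m·K/W
ΔT = Q'·ΣR = 258 × 0.9467 = 244.2 K
Heat flows outward, so T_out = T_in − ΔT = 271 − 244.2 = 26.8 °C

T_out = 26.8 °C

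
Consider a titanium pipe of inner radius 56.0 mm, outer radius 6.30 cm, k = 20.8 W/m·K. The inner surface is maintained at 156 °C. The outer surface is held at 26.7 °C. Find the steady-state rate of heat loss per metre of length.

Q' = 2πk·ΔT/ln(r₂/r₁) = 2π × 20.8 × 129.3 / ln(0.0630/0.0560) = 1.43×10^5 W/m

Q' = 143 kW/m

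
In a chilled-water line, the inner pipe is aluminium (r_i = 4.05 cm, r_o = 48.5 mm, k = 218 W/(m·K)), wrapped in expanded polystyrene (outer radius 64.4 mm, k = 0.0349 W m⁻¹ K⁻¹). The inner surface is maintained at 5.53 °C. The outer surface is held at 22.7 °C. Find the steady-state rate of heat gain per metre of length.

Series thermal resistances, inner to outer:
  R'_aluminium = ln(0.0485/0.0405)/(2πk) = 0.1803/(2π·218) = 1.316×10^-4 m·K/W
  R'_expanded polystyrene = ln(0.0644/0.0485)/(2πk) = 0.2835/(2π·0.0349) = 1.293 m·K/W
ΣR = 1.316×10^-4 + 1.293 = 1.293 m·K/W
Q' = ΔT/ΣR = (5.53 °C − 22.7 °C)/1.293 = -13.3 W/m
(Negative Q' ⇒ heat flows inward; heat gain = 13.3 W/m.)

Q' = 13.3 W/m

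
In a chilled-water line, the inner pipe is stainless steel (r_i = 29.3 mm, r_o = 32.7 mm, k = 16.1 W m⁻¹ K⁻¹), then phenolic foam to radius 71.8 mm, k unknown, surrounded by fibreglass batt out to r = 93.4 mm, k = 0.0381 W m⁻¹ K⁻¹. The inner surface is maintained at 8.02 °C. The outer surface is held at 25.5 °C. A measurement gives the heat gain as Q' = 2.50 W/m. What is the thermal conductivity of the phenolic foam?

ΣR = ΔT/Q' = |8.02 − 25.5|/2.50 = 6.992 m·K/W
Known resistances:
  R'_stainless steel = ln(0.0327/0.0293)/(2πk) = 0.1098/(2π·16.1) = 0.001085 m·K/W
  R'_fibreglass batt = ln(0.0934/0.0718)/(2πk) = 0.2630/(2π·0.0381) = 1.099 m·K/W
R_phenolic foam = ΣR − ΣR_known = 6.992 − 1.100 = 5.892 m·K/W
ln(r₂/r₁)/(2πk) = 5.892 ⇒ k = 0.7865/(2π·5.892) = 0.0212 W/m·K

k = 0.0212 W/m·K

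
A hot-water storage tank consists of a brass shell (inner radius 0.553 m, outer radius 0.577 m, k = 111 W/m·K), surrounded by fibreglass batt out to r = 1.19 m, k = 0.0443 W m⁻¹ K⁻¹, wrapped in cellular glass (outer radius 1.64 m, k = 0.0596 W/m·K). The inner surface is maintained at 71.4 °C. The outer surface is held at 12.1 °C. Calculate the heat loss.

Series thermal resistances, inner to outer:
  R_brass = (1/0.553 − 1/0.577)/(4πk) = 0.07522/(4π·111) = 5.392×10^-5 K/W
  R_fibreglass batt = (1/0.577 − 1/1.19)/(4πk) = 0.8928/(4π·0.0443) = 1.604 K/W
  R_cellular glass = (1/1.19 − 1/1.64)/(4πk) = 0.2306/(4π·0.0596) = 0.3079 K/W
ΣR = 5.392×10^-5 + 1.604 + 0.3079 = 1.912 K/W
Q = ΔT/ΣR = (71.4 °C − 12.1 °C)/1.912 = 31.0 W

Q = 31.0 W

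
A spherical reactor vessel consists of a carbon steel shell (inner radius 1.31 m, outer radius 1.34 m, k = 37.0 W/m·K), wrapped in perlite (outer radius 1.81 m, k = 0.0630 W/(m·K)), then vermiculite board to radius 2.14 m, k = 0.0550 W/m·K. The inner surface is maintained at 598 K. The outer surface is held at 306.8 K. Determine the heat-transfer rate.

Q = 791 W

Series thermal resistances, inner to outer:
  R_carbon steel = (1/1.31 − 1/1.34)/(4πk) = 0.01709/(4π·37.0) = 3.676×10^-5 K/W
  R_perlite = (1/1.34 − 1/1.81)/(4πk) = 0.1938/(4π·0.0630) = 0.2448 K/W
  R_vermiculite board = (1/1.81 − 1/2.14)/(4πk) = 0.08520/(4π·0.0550) = 0.1233 K/W
ΣR = 3.676×10^-5 + 0.2448 + 0.1233 = 0.3681 K/W
Q = ΔT/ΣR = (598 K − 306.8 K)/0.3681 = 791 W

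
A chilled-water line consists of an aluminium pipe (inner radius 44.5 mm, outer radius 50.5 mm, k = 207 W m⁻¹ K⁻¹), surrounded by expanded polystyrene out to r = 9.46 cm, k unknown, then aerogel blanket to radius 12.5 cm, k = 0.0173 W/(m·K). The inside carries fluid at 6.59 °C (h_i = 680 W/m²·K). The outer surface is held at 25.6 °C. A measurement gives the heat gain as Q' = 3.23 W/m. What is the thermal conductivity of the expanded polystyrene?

k = 0.0301 W/m·K

ΣR = ΔT/Q' = |6.59 − 25.6|/3.23 = 5.885 m·K/W
Known resistances:
  R'_conv,in = 1/(2πr h) = 1/(2π·0.0445·680) = 0.005260 m·K/W
  R'_aluminium = ln(0.0505/0.0445)/(2πk) = 0.1265/(2π·207) = 9.725×10^-5 m·K/W
  R'_aerogel blanket = ln(0.125/0.0946)/(2πk) = 0.2787/(2π·0.0173) = 2.564 m·K/W
R_expanded polystyrene = ΣR − ΣR_known = 5.885 − 2.569 = 3.316 m·K/W
ln(r₂/r₁)/(2πk) = 3.316 ⇒ k = 0.6277/(2π·3.316) = 0.0301 W/m·K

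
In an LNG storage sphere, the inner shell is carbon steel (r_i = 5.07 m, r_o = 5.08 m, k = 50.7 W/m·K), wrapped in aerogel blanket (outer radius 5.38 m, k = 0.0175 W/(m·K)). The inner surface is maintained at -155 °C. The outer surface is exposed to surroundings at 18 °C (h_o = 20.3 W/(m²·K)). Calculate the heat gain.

Series thermal resistances, inner to outer:
  R_carbon steel = (1/5.07 − 1/5.08)/(4πk) = 3.883×10^-4/(4π·50.7) = 6.094×10^-7 K/W
  R_aerogel blanket = (1/5.08 − 1/5.38)/(4πk) = 0.01098/(4π·0.0175) = 0.04991 K/W
  R_conv,out = 1/(4πr²h) = 1/(4π·5.38²·20.3) = 1.354×10^-4 K/W
ΣR = 6.094×10^-7 + 0.04991 + 1.354×10^-4 = 0.05005 K/W
Q = ΔT/ΣR = (-155 °C − 18 °C)/0.05005 = -3460 W
(Negative Q ⇒ heat flows inward; heat gain = 3460 W.)

Q = 3460 W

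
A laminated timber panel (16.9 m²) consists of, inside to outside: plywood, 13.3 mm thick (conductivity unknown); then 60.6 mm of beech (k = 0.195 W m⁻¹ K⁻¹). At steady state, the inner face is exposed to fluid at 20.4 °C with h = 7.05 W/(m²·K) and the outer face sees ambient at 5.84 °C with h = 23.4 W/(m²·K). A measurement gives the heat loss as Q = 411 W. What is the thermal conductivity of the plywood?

k = 0.129 W/m·K

ΣR = ΔT/Q = |20.4 − 5.84|/411 = 0.03543 K/W
Known resistances:
  R_conv,in = 1/(hA) = 1/(7.05·16.9) = 0.008393 K/W
  R_beech = L/(kA) = 0.0606/(0.195·16.9) = 0.01839 K/W
  R_conv,out = 1/(hA) = 1/(23.4·16.9) = 0.002529 K/W
R_plywood = ΣR − ΣR_known = 0.03543 − 0.02931 = 0.006120 K/W
L/(kA) = 0.006120 ⇒ k = 0.0133/(0.006120·16.9) = 0.129 W/m·K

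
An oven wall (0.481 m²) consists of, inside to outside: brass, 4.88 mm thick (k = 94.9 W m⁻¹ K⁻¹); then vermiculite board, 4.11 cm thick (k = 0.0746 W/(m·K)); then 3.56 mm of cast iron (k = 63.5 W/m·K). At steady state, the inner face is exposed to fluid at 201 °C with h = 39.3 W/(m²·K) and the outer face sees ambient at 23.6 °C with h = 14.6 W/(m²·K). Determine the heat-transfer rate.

Q = 132 W

Resistance network (inner→outer):
  R_conv,in = 1/(hA) = 1/(39.3·0.481) = 0.05290 K/W
  R_brass = L/(kA) = 0.00488/(94.9·0.481) = 1.069×10^-4 K/W
  R_vermiculite board = L/(kA) = 0.0411/(0.0746·0.481) = 1.145 K/W
  R_cast iron = L/(kA) = 0.00356/(63.5·0.481) = 1.166×10^-4 K/W
  R_conv,out = 1/(hA) = 1/(14.6·0.481) = 0.1424 K/W
ΣR = 0.05290 + 1.069×10^-4 + 1.145 + 1.166×10^-4 + 0.1424 = 1.341 K/W
Q = ΔT/ΣR = (201 °C − 23.6 °C)/1.341 = 132 W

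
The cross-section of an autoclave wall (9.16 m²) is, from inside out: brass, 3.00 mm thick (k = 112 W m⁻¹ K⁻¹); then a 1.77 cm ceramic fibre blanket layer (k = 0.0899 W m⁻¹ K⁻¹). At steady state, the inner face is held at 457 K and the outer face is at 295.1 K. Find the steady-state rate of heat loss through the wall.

Q = 7530 W

Resistance network (inner→outer):
  R_brass = L/(kA) = 0.00300/(112·9.16) = 2.924×10^-6 K/W
  R_ceramic fibre blanket = L/(kA) = 0.0177/(0.0899·9.16) = 0.02149 K/W
ΣR = 2.924×10^-6 + 0.02149 = 0.02149 K/W
Q = ΔT/ΣR = (457 K − 295.1 K)/0.02149 = 7530 W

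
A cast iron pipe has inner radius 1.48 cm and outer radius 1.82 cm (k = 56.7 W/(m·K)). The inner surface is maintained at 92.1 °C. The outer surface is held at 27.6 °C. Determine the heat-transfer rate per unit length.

Q' = 111 kW/m

Q' = 2πk·ΔT/ln(r₂/r₁) = 2π × 56.7 × 64.5 / ln(0.0182/0.0148) = 1.11×10^5 W/m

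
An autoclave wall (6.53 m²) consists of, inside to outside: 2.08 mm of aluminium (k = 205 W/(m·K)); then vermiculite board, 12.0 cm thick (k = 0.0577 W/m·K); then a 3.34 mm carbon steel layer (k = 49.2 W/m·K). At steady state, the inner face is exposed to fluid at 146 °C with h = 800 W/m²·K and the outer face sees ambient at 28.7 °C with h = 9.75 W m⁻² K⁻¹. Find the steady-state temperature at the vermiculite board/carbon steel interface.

Treat each layer as a resistance in series:
  R_conv,in = 1/(hA) = 1/(800·6.53) = 1.914×10^-4 K/W
  R_aluminium = L/(kA) = 0.00208/(205·6.53) = 1.554×10^-6 K/W
  R_vermiculite board = L/(kA) = 0.120/(0.0577·6.53) = 0.3185 K/W
  R_carbon steel = L/(kA) = 0.00334/(49.2·6.53) = 1.040×10^-5 K/W
  R_conv,out = 1/(hA) = 1/(9.75·6.53) = 0.01571 K/W
ΣR = 1.914×10^-4 + 1.554×10^-6 + 0.3185 + 1.040×10^-5 + 0.01571 = 0.3344 K/W
Q = ΔT/ΣR = (146 °C − 28.7 °C)/0.3344 = 350.8 W
From the inner boundary to the vermiculite board/carbon steel interface, ΣR_partial = 0.3187 K/W.
T_interface = T_in − Q·ΣR_partial = 146 °C − (350.8)(0.3187) = 34.2 °C

T = 34.2 °C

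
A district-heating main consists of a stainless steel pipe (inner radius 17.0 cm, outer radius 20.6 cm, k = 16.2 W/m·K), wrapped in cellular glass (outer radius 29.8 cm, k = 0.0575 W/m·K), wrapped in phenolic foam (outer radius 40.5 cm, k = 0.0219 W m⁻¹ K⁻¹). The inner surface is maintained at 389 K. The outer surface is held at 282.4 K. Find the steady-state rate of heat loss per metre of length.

Q' = 32.8 W/m

Treat each layer as a resistance in series:
  R'_stainless steel = ln(0.206/0.170)/(2πk) = 0.1921/(2π·16.2) = 0.001887 m·K/W
  R'_cellular glass = ln(0.298/0.206)/(2πk) = 0.3692/(2π·0.0575) = 1.022 m·K/W
  R'_phenolic foam = ln(0.405/0.298)/(2πk) = 0.3068/(2π·0.0219) = 2.230 m·K/W
ΣR = 0.001887 + 1.022 + 2.230 = 3.254 m·K/W
Q' = ΔT/ΣR = (389 K − 282.4 K)/3.254 = 32.8 W/m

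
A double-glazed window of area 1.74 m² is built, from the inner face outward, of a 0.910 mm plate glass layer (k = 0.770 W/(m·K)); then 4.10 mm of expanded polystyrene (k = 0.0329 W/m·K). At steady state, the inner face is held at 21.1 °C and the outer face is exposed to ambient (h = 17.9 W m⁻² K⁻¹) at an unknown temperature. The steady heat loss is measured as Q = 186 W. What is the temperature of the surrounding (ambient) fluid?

Series resistances:
  R_plate glass = L/(kA) = 9.10×10^-4/(0.770·1.74) = 6.792×10^-4 K/W
  R_expanded polystyrene = L/(kA) = 0.00410/(0.0329·1.74) = 0.07162 K/W
  R_conv,out = 1/(hA) = 1/(17.9·1.74) = 0.03211 K/W
ΣR = 0.1044 K/W
ΔT = Q·ΣR = 186 × 0.1044 = 19.42 K
Heat flows outward, so T_out = T_in − ΔT = 21.1 − 19.42 = 1.68 °C

T_out = 1.68 °C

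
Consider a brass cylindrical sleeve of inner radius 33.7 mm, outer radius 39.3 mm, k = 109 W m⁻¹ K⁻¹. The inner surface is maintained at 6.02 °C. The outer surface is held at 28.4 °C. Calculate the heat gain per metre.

Q' = 2πk·ΔT/ln(r₂/r₁) = 2π × 109 × 22.38 / ln(0.0393/0.0337) = 99700 W/m

Q' = 99700 W/m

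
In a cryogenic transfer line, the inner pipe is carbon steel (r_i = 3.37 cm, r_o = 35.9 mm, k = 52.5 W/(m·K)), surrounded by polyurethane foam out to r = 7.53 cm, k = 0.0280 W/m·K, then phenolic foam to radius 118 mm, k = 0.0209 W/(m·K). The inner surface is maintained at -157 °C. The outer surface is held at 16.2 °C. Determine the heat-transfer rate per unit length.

Q' = 22.7 W/m

Resistance network (inner→outer):
  R'_carbon steel = ln(0.0359/0.0337)/(2πk) = 0.06324/(2π·52.5) = 1.917×10^-4 m·K/W
  R'_polyurethane foam = ln(0.0753/0.0359)/(2πk) = 0.7407/(2π·0.0280) = 4.210 m·K/W
  R'_phenolic foam = ln(0.118/0.0753)/(2πk) = 0.4492/(2π·0.0209) = 3.421 m·K/W
ΣR = 1.917×10^-4 + 4.210 + 3.421 = 7.631 m·K/W
Q' = ΔT/ΣR = (-157 °C − 16.2 °C)/7.631 = -22.7 W/m
(Negative Q' ⇒ heat flows inward; heat gain = 22.7 W/m.)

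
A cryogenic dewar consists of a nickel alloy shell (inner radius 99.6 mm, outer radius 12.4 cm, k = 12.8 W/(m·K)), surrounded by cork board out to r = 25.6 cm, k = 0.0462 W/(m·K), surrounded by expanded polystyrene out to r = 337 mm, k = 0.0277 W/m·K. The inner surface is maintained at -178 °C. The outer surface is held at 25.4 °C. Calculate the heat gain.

Q = 20.6 W

Resistance network (inner→outer):
  R_nickel alloy = (1/0.0996 − 1/0.124)/(4πk) = 1.976/(4π·12.8) = 0.01228 K/W
  R_cork board = (1/0.124 − 1/0.256)/(4πk) = 4.158/(4π·0.0462) = 7.162 K/W
  R_expanded polystyrene = (1/0.256 − 1/0.337)/(4πk) = 0.9389/(4π·0.0277) = 2.697 K/W
ΣR = 0.01228 + 7.162 + 2.697 = 9.871 K/W
Q = ΔT/ΣR = (-178 °C − 25.4 °C)/9.871 = -20.6 W
(Negative Q ⇒ heat flows inward; heat gain = 20.6 W.)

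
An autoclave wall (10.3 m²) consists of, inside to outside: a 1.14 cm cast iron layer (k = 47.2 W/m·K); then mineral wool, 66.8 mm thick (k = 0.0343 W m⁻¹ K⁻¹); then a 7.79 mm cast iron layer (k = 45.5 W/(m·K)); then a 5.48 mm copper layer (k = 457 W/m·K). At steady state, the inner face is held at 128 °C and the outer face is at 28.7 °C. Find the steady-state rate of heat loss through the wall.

Treat each layer as a resistance in series:
  R_cast iron = L/(kA) = 0.0114/(47.2·10.3) = 2.345×10^-5 K/W
  R_mineral wool = L/(kA) = 0.0668/(0.0343·10.3) = 0.1891 K/W
  R_cast iron = L/(kA) = 0.00779/(45.5·10.3) = 1.662×10^-5 K/W
  R_copper = L/(kA) = 0.00548/(457·10.3) = 1.164×10^-6 K/W
ΣR = 2.345×10^-5 + 0.1891 + 1.662×10^-5 + 1.164×10^-6 = 0.1891 K/W
Q = ΔT/ΣR = (128 °C − 28.7 °C)/0.1891 = 525 W

Q = 525 W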